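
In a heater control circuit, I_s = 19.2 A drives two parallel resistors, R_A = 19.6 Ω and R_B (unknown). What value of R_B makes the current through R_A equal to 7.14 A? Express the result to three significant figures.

R_B ≈ 11.6 Ω

Two-branch current divider: I_A = I_s · R_B/(R_A + R_B).
7.14/19.2 = R_B/(R_A + R_B) → R_B = R_A · (0.3719)/(1 − 0.3719) = 19.6 × 0.5920 = 11.60 Ω.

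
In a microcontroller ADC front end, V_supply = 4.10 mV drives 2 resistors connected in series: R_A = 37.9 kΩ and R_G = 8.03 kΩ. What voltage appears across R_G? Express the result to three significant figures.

V ≈ 0.717 mV

Total series resistance ΣR = 37.9 + 8.03 = 45.93 kΩ.
Voltage divider: V = V_supply · (8.030 / 45.93) = 4.10 × 0.1748 = 0.7168 mV.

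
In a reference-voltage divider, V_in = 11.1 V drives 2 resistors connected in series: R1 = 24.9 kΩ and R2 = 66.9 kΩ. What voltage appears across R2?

V ≈ 8.09 V

Total series resistance ΣR = 24.9 + 66.9 = 91.80 kΩ.
Voltage divider: V = V_in · (66.90 / 91.80) = 11.1 × 0.7288 = 8.089 V.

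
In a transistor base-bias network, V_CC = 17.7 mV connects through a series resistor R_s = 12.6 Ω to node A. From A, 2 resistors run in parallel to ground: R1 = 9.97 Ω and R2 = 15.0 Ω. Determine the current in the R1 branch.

I ≈ 0.572 mA

Parallel bank: R_p = 1/(1/9.97 + 1/15.0) = 5.989 Ω.
V_A = 17.7 × 5.989/18.59 = 5.703 mV.
Branch current I = V_A/R1 = 5.703/9.97 = 0.5720 mA.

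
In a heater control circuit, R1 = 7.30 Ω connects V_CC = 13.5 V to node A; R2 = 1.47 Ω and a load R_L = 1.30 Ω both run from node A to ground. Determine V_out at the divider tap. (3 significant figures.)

V_out ≈ 1.17 V

First combine the lower leg with the load: R2 ‖ R_L = 0.6899 Ω.
Then V_out = V_CC · R2'/(R1 + R2') = 13.5 × 0.6899/7.990 = 1.166 V.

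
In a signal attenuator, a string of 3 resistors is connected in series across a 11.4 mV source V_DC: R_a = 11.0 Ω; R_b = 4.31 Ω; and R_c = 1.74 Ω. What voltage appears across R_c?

V ≈ 1.16 mV

Total series resistance ΣR = 11.0 + 4.31 + 1.74 = 17.05 Ω.
V = V_DC · R/ΣR = 11.4 × 0.1021 = 1.163 mV.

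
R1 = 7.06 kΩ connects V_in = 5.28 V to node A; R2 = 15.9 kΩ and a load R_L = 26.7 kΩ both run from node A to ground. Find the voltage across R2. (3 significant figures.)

R2 ‖ R_L = (15.9 × 26.7)/(15.9 + 26.7) = 9.965 kΩ.
Voltage divider with the loaded lower leg: V_out = 5.28 × 9.965/(7.06 + 9.965) = 5.28 × 0.5853 = 3.091 V.

V_out ≈ 3.09 V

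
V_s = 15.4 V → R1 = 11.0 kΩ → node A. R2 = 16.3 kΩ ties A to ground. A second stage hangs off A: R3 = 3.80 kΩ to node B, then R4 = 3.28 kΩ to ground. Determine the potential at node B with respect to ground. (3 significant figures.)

V_B ≈ 2.21 V

Node A sees R2 in parallel with the series input of stage 2, R3 + R4 = 7.080 kΩ.
Effective lower resistance at A: R2 ‖ 7.080 = 4.936 kΩ.
V_A = 15.4 × 4.936/(11.0 + 4.936) = 4.770 V.
V_B = V_A × 0.4633 = 2.210 V.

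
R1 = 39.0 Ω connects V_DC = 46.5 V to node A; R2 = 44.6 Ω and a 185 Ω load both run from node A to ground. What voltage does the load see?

R2 ‖ R_L = (44.6 × 185)/(44.6 + 185) = 35.94 Ω.
Now apply the divider: V_out = 46.5 × 0.4796 = 22.30 V.

V_out ≈ 22.3 V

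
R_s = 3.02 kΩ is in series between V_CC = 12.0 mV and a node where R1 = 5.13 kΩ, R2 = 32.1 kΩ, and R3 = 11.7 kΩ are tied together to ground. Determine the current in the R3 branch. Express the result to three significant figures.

I ≈ 0.528 µA

Combine the parallel branches: R_p = (1/5.13 + 1/32.1 + 1/11.7)⁻¹ = 3.210 kΩ.
V_A = 12.0 × 3.210/6.230 = 6.183 mV.
I(R3) = V_A / R3 = 6.183/11.7 = 0.5284 µA.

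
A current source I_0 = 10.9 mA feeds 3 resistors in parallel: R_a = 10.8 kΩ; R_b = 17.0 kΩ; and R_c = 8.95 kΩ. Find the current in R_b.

I ≈ 2.44 mA

ΣG = 1/10.8 + 1/17.0 + 1/8.95 = 0.2631.
R_b takes the fraction G_k/ΣG = 0.05882/0.2631 = 0.2235, so I = 10.9 × 0.2235 = 2.437 mA.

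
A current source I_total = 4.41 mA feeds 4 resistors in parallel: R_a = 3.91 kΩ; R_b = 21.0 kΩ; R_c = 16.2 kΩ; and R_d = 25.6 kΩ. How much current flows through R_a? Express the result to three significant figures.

I ≈ 2.79 mA

Total conductance ΣG = 1/3.91 + 1/21.0 + 1/16.2 + 1/25.6 = 0.4042 (units of 1/kΩ).
By the current-divider rule, I = I_total · G_k/ΣG = 4.41 × 0.6328 = 2.791 mA.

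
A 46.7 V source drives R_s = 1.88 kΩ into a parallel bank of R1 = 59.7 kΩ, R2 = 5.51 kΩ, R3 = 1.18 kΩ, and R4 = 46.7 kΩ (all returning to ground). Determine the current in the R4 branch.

I ≈ 0.333 mA

Equivalent of the parallel group: R_p = 0.9371 kΩ.
V_A by voltage divider: V_A = 46.7 × 0.9371/(1.88 + 0.9371) = 15.53 V.
I(R4) = V_A / R4 = 15.53/46.7 = 0.3326 mA.
(Check via current divider: I_total = 16.58 mA; share G_k/ΣG = 0.02007 → same result.)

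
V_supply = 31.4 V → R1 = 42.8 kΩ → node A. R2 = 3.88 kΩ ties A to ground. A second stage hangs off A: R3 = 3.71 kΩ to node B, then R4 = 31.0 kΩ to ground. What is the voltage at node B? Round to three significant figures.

The second stage (R3 + R4 = 34.71 kΩ) loads node A in parallel with R2.
R2 ‖ (R3+R4) = 3.490 kΩ.
So V_A = 31.4 × 0.07539 = 2.367 V.
V_B = V_A × 0.8931 = 2.114 V.

V_B ≈ 2.11 V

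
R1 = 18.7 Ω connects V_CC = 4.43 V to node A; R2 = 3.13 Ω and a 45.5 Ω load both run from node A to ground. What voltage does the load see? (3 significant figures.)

The load sits in parallel with R2, giving an effective lower resistance R2' = R2·R_L/(R2+R_L) = 2.929 Ω.
Then V_out = V_CC · R2'/(R1 + R2') = 4.43 × 2.929/21.63 = 0.5998 V.
(Unloaded it would be 0.635 V; the load pulls it down.)

V_out ≈ 0.600 V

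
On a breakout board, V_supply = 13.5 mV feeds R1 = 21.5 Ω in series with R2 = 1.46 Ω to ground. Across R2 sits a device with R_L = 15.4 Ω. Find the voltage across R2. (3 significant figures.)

V_out ≈ 0.788 mV

The load sits in parallel with R2, giving an effective lower resistance R2' = R2·R_L/(R2+R_L) = 1.334 Ω.
Voltage divider with the loaded lower leg: V_out = 13.5 × 1.334/(21.5 + 1.334) = 13.5 × 0.05840 = 0.7885 mV.
(Unloaded it would be 0.858 mV; the load pulls it down.)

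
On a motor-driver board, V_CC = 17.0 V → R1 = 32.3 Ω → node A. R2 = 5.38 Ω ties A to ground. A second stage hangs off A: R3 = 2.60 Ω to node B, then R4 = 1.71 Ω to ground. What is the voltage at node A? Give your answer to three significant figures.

V_A ≈ 1.17 V

Node A sees R2 in parallel with the series input of stage 2, R3 + R4 = 4.310 Ω.
Effective lower resistance at A: R2 ‖ 4.310 = 2.393 Ω.
First divider: V_A = V_CC · 2.393/(32.3 + 2.393) = 1.173 V.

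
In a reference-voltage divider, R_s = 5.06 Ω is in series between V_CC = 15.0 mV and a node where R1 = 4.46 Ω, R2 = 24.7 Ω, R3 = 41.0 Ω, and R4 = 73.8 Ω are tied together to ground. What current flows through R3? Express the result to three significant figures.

Equivalent of the parallel group: R_p = 3.304 Ω.
V_A = 15.0 × 3.304/8.364 = 5.926 mV.
I(R3) = V_A / R3 = 5.926/41.0 = 0.1445 mA.

I ≈ 0.145 mA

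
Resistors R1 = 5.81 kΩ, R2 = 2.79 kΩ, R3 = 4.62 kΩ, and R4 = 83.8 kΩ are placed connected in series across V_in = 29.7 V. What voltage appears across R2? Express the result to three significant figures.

V ≈ 0.854 V

Series total: ΣR = 5.81 + 2.79 + 4.62 + 83.8 = 97.02 kΩ.
Voltage divider: V = V_in · (2.790 / 97.02) = 29.7 × 0.02876 = 0.8541 V.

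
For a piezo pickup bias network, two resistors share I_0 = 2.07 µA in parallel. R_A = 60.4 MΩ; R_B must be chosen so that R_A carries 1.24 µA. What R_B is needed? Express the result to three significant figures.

R_B ≈ 90.2 MΩ

In a two-way split, I_A/I_0 = R_B/(R_A + R_B).
1.24/2.07 = R_B/(R_A + R_B) → R_B = R_A · (0.5990)/(1 − 0.5990) = 60.4 × 1.494 = 90.24 MΩ.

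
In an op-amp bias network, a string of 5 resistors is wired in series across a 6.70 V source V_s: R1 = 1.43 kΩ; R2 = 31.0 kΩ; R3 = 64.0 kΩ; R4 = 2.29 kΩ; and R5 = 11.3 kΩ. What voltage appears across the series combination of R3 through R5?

Total series resistance ΣR = 1.43 + 31.0 + 64.0 + 2.29 + 11.3 = 110.0 kΩ.
R_{R3..R5} = 64.0 + 2.29 + 11.3 = 77.59 kΩ.
By the voltage-divider rule, V = 6.70 × 77.59/110.0 = 4.725 V.

V ≈ 4.73 V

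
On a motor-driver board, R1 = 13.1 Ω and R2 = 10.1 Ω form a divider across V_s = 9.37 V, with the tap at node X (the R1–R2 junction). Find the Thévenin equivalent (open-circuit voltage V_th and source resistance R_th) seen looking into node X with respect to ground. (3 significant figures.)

Open-circuit (no load on X): V_th = V_s · R2/(R1 + R2) = 9.37 × 10.1/(13.10 + 10.1) = 4.079 V.
Looking into X with the source shorted: R_th = R1·R2/(R1+R2) = 13.10 × 10.1/23.20 = 5.703 Ω.

V_th ≈ 4.08 V, R_th ≈ 5.70 Ω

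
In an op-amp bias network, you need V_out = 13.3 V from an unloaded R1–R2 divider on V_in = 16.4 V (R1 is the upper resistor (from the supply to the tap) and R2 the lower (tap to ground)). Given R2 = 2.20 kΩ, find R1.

V_out/V_in = R2/(R1+R2) = 0.8110.
So R1 = R2 · (V_in/V_out − 1) = 2.20 × (16.4/13.3 − 1) = 2.20 × 0.2331 = 0.5128 kΩ.

R1 ≈ 0.513 kΩ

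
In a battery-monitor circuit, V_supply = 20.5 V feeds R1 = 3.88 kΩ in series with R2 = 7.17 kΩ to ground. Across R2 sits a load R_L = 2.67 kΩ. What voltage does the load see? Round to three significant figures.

First combine the lower leg with the load: R2 ‖ R_L = 1.946 kΩ.
Then V_out = V_supply · R2'/(R1 + R2') = 20.5 × 1.946/5.826 = 6.846 V.

V_out ≈ 6.85 V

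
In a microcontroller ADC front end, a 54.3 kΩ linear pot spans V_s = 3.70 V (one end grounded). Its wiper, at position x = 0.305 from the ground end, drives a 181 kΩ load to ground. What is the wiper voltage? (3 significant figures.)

V_out ≈ 1.06 V

Split the track: R_lower = x·R_p = 16.56 kΩ, R_upper = (1−x)·R_p = 37.74 kΩ.
R_L loads the lower segment: effective lower R = 15.17 kΩ.
Then V_out = V_s · 15.17/(37.74 + 15.17) = 1.061 V.
(Unloaded: V_out = x·V_s = 1.13 V.)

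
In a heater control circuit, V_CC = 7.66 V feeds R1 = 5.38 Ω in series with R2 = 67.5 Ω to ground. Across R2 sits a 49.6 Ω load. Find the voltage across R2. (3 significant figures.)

V_out ≈ 6.45 V

The load sits in parallel with R2, giving an effective lower resistance R2' = R2·R_L/(R2+R_L) = 28.59 Ω.
Then V_out = V_CC · R2'/(R1 + R2') = 7.66 × 28.59/33.97 = 6.447 V.
(Unloaded it would be 7.09 V; the load pulls it down.)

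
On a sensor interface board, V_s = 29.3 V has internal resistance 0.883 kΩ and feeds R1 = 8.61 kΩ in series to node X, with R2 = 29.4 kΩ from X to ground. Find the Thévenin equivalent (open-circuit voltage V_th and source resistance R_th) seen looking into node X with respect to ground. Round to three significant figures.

R1' = 0.883 + 8.61 = 9.493 kΩ (source resistance + R1).
V_th is the unloaded tap voltage: V_s · R2/(R1'+R2) = 29.3 × 0.7559 = 22.15 V.
Zeroing V_s shorts the top of R1' to ground, so R_th = R1' ‖ R2 = 7.176 kΩ.

V_th ≈ 22.1 V, R_th ≈ 7.18 kΩ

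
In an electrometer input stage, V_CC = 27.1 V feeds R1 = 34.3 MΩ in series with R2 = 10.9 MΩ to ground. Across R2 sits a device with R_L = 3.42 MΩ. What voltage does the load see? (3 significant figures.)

V_out ≈ 1.91 V

First combine the lower leg with the load: R2 ‖ R_L = 2.603 MΩ.
Then V_out = V_CC · R2'/(R1 + R2') = 27.1 × 2.603/36.90 = 1.912 V.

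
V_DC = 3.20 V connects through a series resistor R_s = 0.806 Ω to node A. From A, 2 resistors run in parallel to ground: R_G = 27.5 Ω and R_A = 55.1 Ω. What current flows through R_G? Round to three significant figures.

Parallel bank: R_p = 1/(1/27.5 + 1/55.1) = 18.34 Ω.
V_A by voltage divider: V_A = 3.20 × 18.34/(0.806 + 18.34) = 3.065 V.
Branch current I = V_A/R_G = 3.065/27.5 = 0.1115 A.
(Equivalently: I_total = 0.1671 A, then current-divider fraction G_k/ΣG = 0.6671.)

I ≈ 0.111 A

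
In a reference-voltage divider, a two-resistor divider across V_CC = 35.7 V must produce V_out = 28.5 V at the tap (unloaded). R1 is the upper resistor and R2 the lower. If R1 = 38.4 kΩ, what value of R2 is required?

R2 ≈ 152 kΩ

Required fraction k = V_out/V_CC = 0.7983.
So R2 = R1 · V_out/(V_CC − V_out) = 38.4 × 28.5/(35.7 − 28.5) = 38.4 × 3.958 = 152.0 kΩ.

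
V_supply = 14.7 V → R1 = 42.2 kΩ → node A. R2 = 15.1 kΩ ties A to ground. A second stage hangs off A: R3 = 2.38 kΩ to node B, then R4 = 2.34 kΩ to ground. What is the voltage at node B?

V_B ≈ 0.572 V

The second stage (R3 + R4 = 4.720 kΩ) loads node A in parallel with R2.
R2 ‖ (R3+R4) = 3.596 kΩ.
First divider: V_A = V_supply · 3.596/(42.2 + 3.596) = 1.154 V.
V_B = V_A × 0.4958 = 0.5722 V.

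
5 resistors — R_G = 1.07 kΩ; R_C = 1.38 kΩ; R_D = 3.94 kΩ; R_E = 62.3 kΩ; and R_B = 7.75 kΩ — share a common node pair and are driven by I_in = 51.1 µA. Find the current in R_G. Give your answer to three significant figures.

Total conductance ΣG = 1/1.07 + 1/1.38 + 1/3.94 + 1/62.3 + 1/7.75 = 2.058 (units of 1/kΩ).
R_G takes the fraction G_k/ΣG = 0.9346/2.058 = 0.4541, so I = 51.1 × 0.4541 = 23.20 µA.

I ≈ 23.2 µA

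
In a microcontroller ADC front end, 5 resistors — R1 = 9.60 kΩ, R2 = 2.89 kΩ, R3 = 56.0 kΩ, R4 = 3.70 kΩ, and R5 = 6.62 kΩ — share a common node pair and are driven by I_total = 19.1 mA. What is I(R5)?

I ≈ 3.24 mA

ΣG = 1/9.60 + 1/2.89 + 1/56.0 + 1/3.70 + 1/6.62 = 0.8894.
By the current-divider rule, I = I_total · G_k/ΣG = 19.1 × 0.1698 = 3.244 mA.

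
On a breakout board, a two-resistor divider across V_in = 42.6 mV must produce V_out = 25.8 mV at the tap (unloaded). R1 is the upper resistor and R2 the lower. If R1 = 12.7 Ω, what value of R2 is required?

V_out/V_in = R2/(R1+R2) = 0.6056.
Rearranging, R2 = R1·k/(1−k) = 12.7 × 1.536 = 19.50 Ω.

R2 ≈ 19.5 Ω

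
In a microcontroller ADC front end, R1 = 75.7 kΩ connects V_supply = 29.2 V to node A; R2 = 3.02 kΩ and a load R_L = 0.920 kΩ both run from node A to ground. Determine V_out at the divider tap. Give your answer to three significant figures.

V_out ≈ 0.269 V

The load sits in parallel with R2, giving an effective lower resistance R2' = R2·R_L/(R2+R_L) = 0.7052 kΩ.
Then V_out = V_supply · R2'/(R1 + R2') = 29.2 × 0.7052/76.41 = 0.2695 V.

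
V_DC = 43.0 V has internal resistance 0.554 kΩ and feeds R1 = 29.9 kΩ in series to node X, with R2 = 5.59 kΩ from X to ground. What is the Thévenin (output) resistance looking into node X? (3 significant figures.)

R_th ≈ 4.72 kΩ

R1' = 0.554 + 29.9 = 30.45 kΩ (source resistance + R1).
With V_DC suppressed (replaced by a short), R_th = R1' ‖ R2 = (30.45 × 5.59)/(30.45 + 5.59) = 4.723 kΩ.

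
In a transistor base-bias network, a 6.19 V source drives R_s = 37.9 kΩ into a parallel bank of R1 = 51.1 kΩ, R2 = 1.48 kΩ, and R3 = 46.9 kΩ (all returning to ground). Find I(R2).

I ≈ 0.149 mA

Parallel bank: R_p = 1/(1/51.1 + 1/1.48 + 1/46.9) = 1.396 kΩ.
V_A = 6.19 × 1.396/39.30 = 0.2198 V.
Branch current I = V_A/R2 = 0.2198/1.48 = 0.1485 mA.
(Check via current divider: I_total = 0.1575 mA; share G_k/ΣG = 0.9429 → same result.)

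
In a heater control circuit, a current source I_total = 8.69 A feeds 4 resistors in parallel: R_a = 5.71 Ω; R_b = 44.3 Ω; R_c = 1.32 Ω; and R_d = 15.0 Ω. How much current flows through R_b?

I ≈ 0.192 A

ΣG = 1/5.71 + 1/44.3 + 1/1.32 + 1/15.0 = 1.022.
By the current-divider rule, I = I_total · G_k/ΣG = 8.69 × 0.02209 = 0.1919 A.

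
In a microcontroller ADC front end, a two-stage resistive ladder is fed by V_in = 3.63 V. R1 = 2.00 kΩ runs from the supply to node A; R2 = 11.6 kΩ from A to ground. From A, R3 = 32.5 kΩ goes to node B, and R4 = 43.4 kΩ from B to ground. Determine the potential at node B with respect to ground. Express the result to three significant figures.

Looking into the second stage from A: R3 + R4 = 75.90 kΩ appears in parallel with R2.
R2 ‖ (R3+R4) = 10.06 kΩ.
First divider: V_A = V_in · 10.06/(2.00 + 10.06) = 3.028 V.
V_B = V_A × 0.5718 = 1.731 V.

V_B ≈ 1.73 V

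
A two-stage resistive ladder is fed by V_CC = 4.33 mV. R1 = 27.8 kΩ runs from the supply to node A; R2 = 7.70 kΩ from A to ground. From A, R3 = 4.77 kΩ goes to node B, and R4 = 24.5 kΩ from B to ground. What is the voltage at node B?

Node A sees R2 in parallel with the series input of stage 2, R3 + R4 = 29.27 kΩ.
R2 ‖ (R3+R4) = 6.096 kΩ.
V_A = 4.33 × 6.096/(27.8 + 6.096) = 0.7788 mV.
Stage 2 is unloaded, so V_B = V_A · R4/(R3+R4) = 0.7788 × 24.5/29.27 = 0.6518 mV.

V_B ≈ 0.652 mV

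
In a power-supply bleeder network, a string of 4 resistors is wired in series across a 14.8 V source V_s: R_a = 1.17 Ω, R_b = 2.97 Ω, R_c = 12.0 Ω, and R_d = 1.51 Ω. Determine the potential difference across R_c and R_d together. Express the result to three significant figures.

V ≈ 11.3 V

Total series resistance ΣR = 1.17 + 2.97 + 12.0 + 1.51 = 17.65 Ω.
R_{R_c..R_d} = 12.0 + 1.51 = 13.51 Ω.
By the voltage-divider rule, V = 14.8 × 13.51/17.65 = 11.33 V.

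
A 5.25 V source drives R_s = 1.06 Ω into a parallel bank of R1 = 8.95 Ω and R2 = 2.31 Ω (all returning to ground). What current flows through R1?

Combine the parallel branches: R_p = (1/8.95 + 1/2.31)⁻¹ = 1.836 Ω.
V_A = 5.25 × 1.836/2.896 = 3.328 V.
I(R1) = V_A / R1 = 3.328/8.95 = 0.3719 A.
(Check via current divider: I_total = 1.813 A; share G_k/ΣG = 0.2052 → same result.)

I ≈ 0.372 A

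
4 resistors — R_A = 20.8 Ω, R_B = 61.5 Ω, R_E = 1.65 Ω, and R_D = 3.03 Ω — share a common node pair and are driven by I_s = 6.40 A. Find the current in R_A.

I ≈ 0.308 A

Total conductance ΣG = 1/20.8 + 1/61.5 + 1/1.65 + 1/3.03 = 1.000 (units of 1/Ω).
R_A takes the fraction G_k/ΣG = 0.04808/1.000 = 0.04806, so I = 6.40 × 0.04806 = 0.3076 A.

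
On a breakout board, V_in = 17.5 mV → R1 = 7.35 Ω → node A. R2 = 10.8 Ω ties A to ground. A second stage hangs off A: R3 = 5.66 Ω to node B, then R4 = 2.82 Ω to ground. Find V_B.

Looking into the second stage from A: R3 + R4 = 8.480 Ω appears in parallel with R2.
Effective lower resistance at A: R2 ‖ 8.480 = 4.750 Ω.
First divider: V_A = V_in · 4.750/(7.35 + 4.750) = 6.870 mV.
Then the unloaded second divider: V_B = V_A × R4/(R3+R4) = 6.870 × 0.3325 = 2.285 mV.

V_B ≈ 2.28 mV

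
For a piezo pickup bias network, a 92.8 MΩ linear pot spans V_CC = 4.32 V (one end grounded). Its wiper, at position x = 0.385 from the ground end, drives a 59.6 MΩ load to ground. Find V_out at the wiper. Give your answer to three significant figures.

Split the track: R_lower = x·R_p = 35.73 MΩ, R_upper = (1−x)·R_p = 57.07 MΩ.
(x·R_p) ‖ R_L = 22.34 MΩ.
Loaded-divider output: V_out = 4.32 × 0.2813 = 1.215 V.
(Unloaded: V_out = x·V_CC = 1.66 V.)

V_out ≈ 1.22 V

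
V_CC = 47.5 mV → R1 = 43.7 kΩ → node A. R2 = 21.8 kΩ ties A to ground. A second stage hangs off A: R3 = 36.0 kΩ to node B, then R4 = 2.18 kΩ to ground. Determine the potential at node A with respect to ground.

Looking into the second stage from A: R3 + R4 = 38.18 kΩ appears in parallel with R2.
R2 ‖ (R3+R4) = 13.88 kΩ.
First divider: V_A = V_CC · 13.88/(43.7 + 13.88) = 11.45 mV.

V_A ≈ 11.4 mV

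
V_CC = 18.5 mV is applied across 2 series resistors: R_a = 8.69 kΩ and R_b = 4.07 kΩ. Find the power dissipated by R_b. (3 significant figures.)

Series current I = V_CC/ΣR = 18.5/12.76 = 1.450 µA.
P(R_b) = I²·R_b = (1.450)² × 4.07 = 8.555 nW.

P ≈ 8.56 nW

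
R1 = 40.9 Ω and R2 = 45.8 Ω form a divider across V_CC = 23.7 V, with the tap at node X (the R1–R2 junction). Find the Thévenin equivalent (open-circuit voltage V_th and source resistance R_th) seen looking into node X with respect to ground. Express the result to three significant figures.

V_th ≈ 12.5 V, R_th ≈ 21.6 Ω

V_th is the unloaded tap voltage: V_CC · R2/(R1+R2) = 23.7 × 0.5283 = 12.52 V.
Zeroing V_CC shorts the top of R1 to ground, so R_th = R1 ‖ R2 = 21.61 Ω.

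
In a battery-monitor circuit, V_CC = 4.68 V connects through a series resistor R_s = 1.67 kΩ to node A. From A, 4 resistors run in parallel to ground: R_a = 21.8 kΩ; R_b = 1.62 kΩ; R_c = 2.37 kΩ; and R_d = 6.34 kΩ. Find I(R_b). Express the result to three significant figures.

I ≈ 0.939 mA

Combine the parallel branches: R_p = (1/21.8 + 1/1.62 + 1/2.37 + 1/6.34)⁻¹ = 0.8046 kΩ.
Node voltage V_A = V_CC · R_p/(R_s + R_p) = 4.68 × 0.3251 = 1.522 V.
I(R_b) = V_A / R_b = 1.522/1.62 = 0.9393 mA.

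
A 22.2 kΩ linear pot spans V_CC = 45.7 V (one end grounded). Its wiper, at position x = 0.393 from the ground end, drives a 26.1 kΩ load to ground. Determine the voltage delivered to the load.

V_out ≈ 14.9 V

Split the track: R_lower = x·R_p = 8.725 kΩ, R_upper = (1−x)·R_p = 13.48 kΩ.
(x·R_p) ‖ R_L = 6.539 kΩ.
Loaded-divider output: V_out = 45.7 × 0.3267 = 14.93 V.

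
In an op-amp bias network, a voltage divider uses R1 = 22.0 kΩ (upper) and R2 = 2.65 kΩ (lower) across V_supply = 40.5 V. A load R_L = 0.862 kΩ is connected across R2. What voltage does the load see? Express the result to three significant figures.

The load sits in parallel with R2, giving an effective lower resistance R2' = R2·R_L/(R2+R_L) = 0.6504 kΩ.
Then V_out = V_supply · R2'/(R1 + R2') = 40.5 × 0.6504/22.65 = 1.163 V.

V_out ≈ 1.16 V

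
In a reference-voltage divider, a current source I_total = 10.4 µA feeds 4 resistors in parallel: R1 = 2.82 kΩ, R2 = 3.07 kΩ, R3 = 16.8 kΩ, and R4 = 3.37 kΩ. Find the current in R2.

Conductances: ΣG = 1/2.82 + 1/3.07 + 1/16.8 + 1/3.37 = 1.037 (1/kΩ).
R2 takes the fraction G_k/ΣG = 0.3257/1.037 = 0.3142, so I = 10.4 × 0.3142 = 3.268 µA.

I ≈ 3.27 µA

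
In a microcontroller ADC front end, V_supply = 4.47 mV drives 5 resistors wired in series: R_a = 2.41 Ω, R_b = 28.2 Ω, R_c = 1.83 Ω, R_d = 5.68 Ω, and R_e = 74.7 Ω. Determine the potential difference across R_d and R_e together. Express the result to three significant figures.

V ≈ 3.18 mV

ΣR = 2.41 + 28.2 + 1.83 + 5.68 + 74.7 = 112.8 Ω.
R_{R_d..R_e} = 5.68 + 74.7 = 80.38 Ω.
V = V_supply · R/ΣR = 4.47 × 0.7125 = 3.185 mV.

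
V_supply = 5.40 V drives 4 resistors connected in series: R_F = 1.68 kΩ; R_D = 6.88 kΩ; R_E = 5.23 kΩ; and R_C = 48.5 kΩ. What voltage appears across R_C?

Series total: ΣR = 1.68 + 6.88 + 5.23 + 48.5 = 62.29 kΩ.
By the voltage-divider rule, V = 5.40 × 48.50/62.29 = 4.205 V.

V ≈ 4.20 V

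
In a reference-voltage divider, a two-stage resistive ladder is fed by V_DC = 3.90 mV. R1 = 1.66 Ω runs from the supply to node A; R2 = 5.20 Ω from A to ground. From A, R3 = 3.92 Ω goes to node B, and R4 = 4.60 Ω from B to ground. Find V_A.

V_A ≈ 2.58 mV

The second stage (R3 + R4 = 8.520 Ω) loads node A in parallel with R2.
Effective lower resistance at A: R2 ‖ 8.520 = 3.229 Ω.
First divider: V_A = V_DC · 3.229/(1.66 + 3.229) = 2.576 mV.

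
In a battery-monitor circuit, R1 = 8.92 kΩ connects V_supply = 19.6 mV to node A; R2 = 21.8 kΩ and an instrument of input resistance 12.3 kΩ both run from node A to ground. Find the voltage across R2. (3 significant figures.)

R2 ‖ R_L = (21.8 × 12.3)/(21.8 + 12.3) = 7.863 kΩ.
Then V_out = V_supply · R2'/(R1 + R2') = 19.6 × 7.863/16.78 = 9.183 mV.
(Unloaded it would be 13.9 mV; the load pulls it down.)

V_out ≈ 9.18 mV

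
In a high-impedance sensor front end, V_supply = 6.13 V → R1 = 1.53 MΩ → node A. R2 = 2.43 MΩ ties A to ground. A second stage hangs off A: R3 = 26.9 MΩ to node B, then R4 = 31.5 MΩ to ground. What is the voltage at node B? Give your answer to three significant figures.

Node A sees R2 in parallel with the series input of stage 2, R3 + R4 = 58.40 MΩ.
Effective lower resistance at A: R2 ‖ 58.40 = 2.333 MΩ.
So V_A = 6.13 × 0.6039 = 3.702 V.
Stage 2 is unloaded, so V_B = V_A · R4/(R3+R4) = 3.702 × 31.5/58.40 = 1.997 V.

V_B ≈ 2.00 V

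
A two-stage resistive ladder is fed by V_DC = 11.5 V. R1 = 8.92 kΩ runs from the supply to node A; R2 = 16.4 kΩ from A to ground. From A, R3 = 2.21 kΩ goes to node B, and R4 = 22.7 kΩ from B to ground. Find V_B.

Looking into the second stage from A: R3 + R4 = 24.91 kΩ appears in parallel with R2.
Effective lower resistance at A: R2 ‖ 24.91 = 9.889 kΩ.
First divider: V_A = V_DC · 9.889/(8.92 + 9.889) = 6.046 V.
Stage 2 is unloaded, so V_B = V_A · R4/(R3+R4) = 6.046 × 22.7/24.91 = 5.510 V.

V_B ≈ 5.51 V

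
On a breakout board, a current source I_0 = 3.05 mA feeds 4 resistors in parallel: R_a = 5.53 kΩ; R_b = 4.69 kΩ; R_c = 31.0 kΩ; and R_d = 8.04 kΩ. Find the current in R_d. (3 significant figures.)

ΣG = 1/5.53 + 1/4.69 + 1/31.0 + 1/8.04 = 0.5507.
By the current-divider rule, I = I_0 · G_k/ΣG = 3.05 × 0.2259 = 0.6889 mA.

I ≈ 0.689 mA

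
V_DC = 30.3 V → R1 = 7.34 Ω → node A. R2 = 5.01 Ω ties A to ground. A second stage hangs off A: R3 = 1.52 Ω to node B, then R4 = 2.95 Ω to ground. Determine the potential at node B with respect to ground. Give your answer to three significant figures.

V_B ≈ 4.87 V

Looking into the second stage from A: R3 + R4 = 4.470 Ω appears in parallel with R2.
R2 ‖ (R3+R4) = 2.362 Ω.
V_A = 30.3 × 2.362/(7.34 + 2.362) = 7.377 V.
Stage 2 is unloaded, so V_B = V_A · R4/(R3+R4) = 7.377 × 2.95/4.470 = 4.869 V.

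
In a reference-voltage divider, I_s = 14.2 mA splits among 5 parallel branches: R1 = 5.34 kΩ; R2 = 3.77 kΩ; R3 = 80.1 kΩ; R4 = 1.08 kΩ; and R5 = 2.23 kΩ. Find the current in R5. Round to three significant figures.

Conductances: ΣG = 1/5.34 + 1/3.77 + 1/80.1 + 1/1.08 + 1/2.23 = 1.839 (1/kΩ).
Current divider: I(R5) = I_s · G_k/ΣG = 14.2 × (0.4484/1.839) = 14.2 × 0.2438 = 3.462 mA.

I ≈ 3.46 mA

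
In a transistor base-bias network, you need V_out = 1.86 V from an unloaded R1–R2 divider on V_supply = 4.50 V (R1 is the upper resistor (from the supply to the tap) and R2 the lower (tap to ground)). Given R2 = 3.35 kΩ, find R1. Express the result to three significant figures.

Required fraction k = V_out/V_supply = 0.4133.
Rearranging, R1 = R2·(1−k)/k = 3.35 × 1.419 = 4.755 kΩ.

R1 ≈ 4.75 kΩ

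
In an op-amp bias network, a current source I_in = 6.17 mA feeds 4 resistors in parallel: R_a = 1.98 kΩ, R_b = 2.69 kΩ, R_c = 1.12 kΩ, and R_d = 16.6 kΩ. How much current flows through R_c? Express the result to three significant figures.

Conductances: ΣG = 1/1.98 + 1/2.69 + 1/1.12 + 1/16.6 = 1.830 (1/kΩ).
R_c takes the fraction G_k/ΣG = 0.8929/1.830 = 0.4879, so I = 6.17 × 0.4879 = 3.011 mA.

I ≈ 3.01 mA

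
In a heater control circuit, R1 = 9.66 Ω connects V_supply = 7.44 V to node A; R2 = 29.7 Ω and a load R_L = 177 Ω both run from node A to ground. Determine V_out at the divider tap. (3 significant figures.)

R2 ‖ R_L = (29.7 × 177)/(29.7 + 177) = 25.43 Ω.
Now apply the divider: V_out = 7.44 × 0.7247 = 5.392 V.

V_out ≈ 5.39 V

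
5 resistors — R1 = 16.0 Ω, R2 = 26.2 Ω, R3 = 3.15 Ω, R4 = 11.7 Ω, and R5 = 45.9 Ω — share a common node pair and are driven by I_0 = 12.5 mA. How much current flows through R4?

Conductances: ΣG = 1/16.0 + 1/26.2 + 1/3.15 + 1/11.7 + 1/45.9 = 0.5254 (1/Ω).
By the current-divider rule, I = I_0 · G_k/ΣG = 12.5 × 0.1627 = 2.034 mA.

I ≈ 2.03 mA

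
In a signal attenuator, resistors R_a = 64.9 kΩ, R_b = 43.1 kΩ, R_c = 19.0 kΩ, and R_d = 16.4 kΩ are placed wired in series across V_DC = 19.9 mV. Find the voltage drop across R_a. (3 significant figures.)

V ≈ 9.01 mV

Series total: ΣR = 64.9 + 43.1 + 19.0 + 16.4 = 143.4 kΩ.
Voltage divider: V = V_DC · (64.90 / 143.4) = 19.9 × 0.4526 = 9.006 mV.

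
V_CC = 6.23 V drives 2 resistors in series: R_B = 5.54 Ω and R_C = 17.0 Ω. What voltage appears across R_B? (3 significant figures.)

ΣR = 5.54 + 17.0 = 22.54 Ω.
V = V_CC · R/ΣR = 6.23 × 0.2458 = 1.531 V.

V ≈ 1.53 V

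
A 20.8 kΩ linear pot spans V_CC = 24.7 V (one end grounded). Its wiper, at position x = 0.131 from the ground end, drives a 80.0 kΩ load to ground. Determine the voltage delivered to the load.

Lower segment x·R_p = 2.725 kΩ; upper segment (1−x)·R_p = 18.08 kΩ.
Lower segment in parallel with the load: 2.725 ‖ 80.0 = 2.635 kΩ.
Loaded-divider output: V_out = 24.7 × 0.1272 = 3.143 V.

V_out ≈ 3.14 V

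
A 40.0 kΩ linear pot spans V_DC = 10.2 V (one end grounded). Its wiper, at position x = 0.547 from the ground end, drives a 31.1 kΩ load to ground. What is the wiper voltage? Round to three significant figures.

Lower segment x·R_p = 21.88 kΩ; upper segment (1−x)·R_p = 18.12 kΩ.
(x·R_p) ‖ R_L = 12.84 kΩ.
V_out = 10.2 × 12.84/(18.12 + 12.84) = 4.231 V.

V_out ≈ 4.23 V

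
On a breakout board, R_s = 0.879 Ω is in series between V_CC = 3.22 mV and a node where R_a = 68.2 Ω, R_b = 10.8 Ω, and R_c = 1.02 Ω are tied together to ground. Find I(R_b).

I ≈ 0.152 mA

Combine the parallel branches: R_p = (1/68.2 + 1/10.8 + 1/1.02)⁻¹ = 0.9194 Ω.
V_A = 3.22 × 0.9194/1.798 = 1.646 mV.
Branch current I = V_A/R_b = 1.646/10.8 = 0.1524 mA.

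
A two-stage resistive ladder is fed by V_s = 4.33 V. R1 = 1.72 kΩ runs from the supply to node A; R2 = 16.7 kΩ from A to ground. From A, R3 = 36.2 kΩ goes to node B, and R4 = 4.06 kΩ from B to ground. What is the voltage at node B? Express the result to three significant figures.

V_B ≈ 0.381 V

Looking into the second stage from A: R3 + R4 = 40.26 kΩ appears in parallel with R2.
Effective lower resistance at A: R2 ‖ 40.26 = 11.80 kΩ.
V_A = 4.33 × 11.80/(1.72 + 11.80) = 3.779 V.
Then the unloaded second divider: V_B = V_A × R4/(R3+R4) = 3.779 × 0.1008 = 0.3811 V.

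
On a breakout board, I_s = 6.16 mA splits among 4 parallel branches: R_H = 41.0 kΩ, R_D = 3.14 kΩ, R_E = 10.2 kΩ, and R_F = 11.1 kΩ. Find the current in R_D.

I ≈ 3.69 mA

Conductances: ΣG = 1/41.0 + 1/3.14 + 1/10.2 + 1/11.1 = 0.5310 (1/kΩ).
R_D takes the fraction G_k/ΣG = 0.3185/0.5310 = 0.5998, so I = 6.16 × 0.5998 = 3.695 mA.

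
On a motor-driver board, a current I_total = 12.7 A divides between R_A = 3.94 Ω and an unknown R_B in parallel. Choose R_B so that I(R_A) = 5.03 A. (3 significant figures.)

Two-branch current divider: I_A = I_total · R_B/(R_A + R_B).
5.03/12.7 = R_B/(R_A + R_B) → R_B = R_A · (0.3961)/(1 − 0.3961) = 3.94 × 0.6558 = 2.584 Ω.

R_B ≈ 2.58 Ω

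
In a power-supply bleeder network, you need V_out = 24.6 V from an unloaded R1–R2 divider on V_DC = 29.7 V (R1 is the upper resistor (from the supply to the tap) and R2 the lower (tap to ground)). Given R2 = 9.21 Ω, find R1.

Required fraction k = V_out/V_DC = 0.8283.
Rearranging, R1 = R2·(1−k)/k = 9.21 × 0.2073 = 1.909 Ω.

R1 ≈ 1.91 Ω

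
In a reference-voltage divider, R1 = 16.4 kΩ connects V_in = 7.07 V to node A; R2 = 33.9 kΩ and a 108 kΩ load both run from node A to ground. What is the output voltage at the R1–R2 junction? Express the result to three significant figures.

The load sits in parallel with R2, giving an effective lower resistance R2' = R2·R_L/(R2+R_L) = 25.80 kΩ.
Then V_out = V_in · R2'/(R1 + R2') = 7.07 × 25.80/42.20 = 4.322 V.

V_out ≈ 4.32 V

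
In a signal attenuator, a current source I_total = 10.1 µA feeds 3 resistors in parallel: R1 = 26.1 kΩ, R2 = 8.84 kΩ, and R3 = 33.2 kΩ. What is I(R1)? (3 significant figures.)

Conductances: ΣG = 1/26.1 + 1/8.84 + 1/33.2 = 0.1816 (1/kΩ).
By the current-divider rule, I = I_total · G_k/ΣG = 10.1 × 0.2110 = 2.131 µA.

I ≈ 2.13 µA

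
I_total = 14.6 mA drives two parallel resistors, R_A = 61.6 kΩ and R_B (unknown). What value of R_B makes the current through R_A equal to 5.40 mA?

R_B ≈ 36.2 kΩ

In a two-way split, I_A/I_total = R_B/(R_A + R_B).
With f = 0.3699, R_B = R_A · f/(1−f) = 61.6 × 0.5870 = 36.16 kΩ.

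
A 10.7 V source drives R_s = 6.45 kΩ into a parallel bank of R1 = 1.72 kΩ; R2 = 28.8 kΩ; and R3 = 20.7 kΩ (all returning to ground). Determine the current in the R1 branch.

I ≈ 1.18 mA

Combine the parallel branches: R_p = (1/1.72 + 1/28.8 + 1/20.7)⁻¹ = 1.505 kΩ.
V_A = 10.7 × 1.505/7.955 = 2.024 V.
Branch current I = V_A/R1 = 2.024/1.72 = 1.177 mA.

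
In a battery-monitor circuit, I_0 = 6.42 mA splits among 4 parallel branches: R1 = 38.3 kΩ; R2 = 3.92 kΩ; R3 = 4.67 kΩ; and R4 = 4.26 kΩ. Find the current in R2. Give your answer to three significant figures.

Total conductance ΣG = 1/38.3 + 1/3.92 + 1/4.67 + 1/4.26 = 0.7301 (units of 1/kΩ).
R2 takes the fraction G_k/ΣG = 0.2551/0.7301 = 0.3494, so I = 6.42 × 0.3494 = 2.243 mA.

I ≈ 2.24 mA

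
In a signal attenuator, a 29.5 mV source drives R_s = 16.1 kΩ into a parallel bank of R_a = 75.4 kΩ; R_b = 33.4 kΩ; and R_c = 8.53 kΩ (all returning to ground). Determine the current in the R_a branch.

Equivalent of the parallel group: R_p = 6.233 kΩ.
V_A by voltage divider: V_A = 29.5 × 6.233/(16.1 + 6.233) = 8.233 mV.
I(R_a) = V_A / R_a = 8.233/75.4 = 0.1092 µA.
(Check via current divider: I_total = 1.321 µA; share G_k/ΣG = 0.08267 → same result.)

I ≈ 0.109 µA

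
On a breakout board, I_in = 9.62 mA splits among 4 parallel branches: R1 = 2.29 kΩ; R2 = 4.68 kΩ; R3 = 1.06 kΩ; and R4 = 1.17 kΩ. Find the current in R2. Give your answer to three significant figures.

I ≈ 0.840 mA

Conductances: ΣG = 1/2.29 + 1/4.68 + 1/1.06 + 1/1.17 = 2.448 (1/kΩ).
Current divider: I(R2) = I_in · G_k/ΣG = 9.62 × (0.2137/2.448) = 9.62 × 0.08727 = 0.8395 mA.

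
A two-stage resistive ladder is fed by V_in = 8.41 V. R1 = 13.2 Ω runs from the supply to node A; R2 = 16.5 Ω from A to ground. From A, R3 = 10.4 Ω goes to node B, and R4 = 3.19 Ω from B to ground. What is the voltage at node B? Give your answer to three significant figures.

V_B ≈ 0.712 V

The second stage (R3 + R4 = 13.59 Ω) loads node A in parallel with R2.
Effective lower resistance at A: R2 ‖ 13.59 = 7.452 Ω.
First divider: V_A = V_in · 7.452/(13.2 + 7.452) = 3.035 V.
V_B = V_A × 0.2347 = 0.7123 V.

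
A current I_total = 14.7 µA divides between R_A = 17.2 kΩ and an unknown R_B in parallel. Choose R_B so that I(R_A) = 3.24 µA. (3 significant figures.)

Two-branch current divider: I_A = I_total · R_B/(R_A + R_B).
3.24/14.7 = R_B/(R_A + R_B) → R_B = R_A · (0.2204)/(1 − 0.2204) = 17.2 × 0.2827 = 4.863 kΩ.

R_B ≈ 4.86 kΩ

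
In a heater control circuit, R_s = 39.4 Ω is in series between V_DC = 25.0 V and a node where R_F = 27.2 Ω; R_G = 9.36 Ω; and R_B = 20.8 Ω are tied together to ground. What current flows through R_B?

I ≈ 0.141 A

Parallel bank: R_p = 1/(1/27.2 + 1/9.36 + 1/20.8) = 5.217 Ω.
V_A by voltage divider: V_A = 25.0 × 5.217/(39.4 + 5.217) = 2.923 V.
Branch current I = V_A/R_B = 2.923/20.8 = 0.1405 A.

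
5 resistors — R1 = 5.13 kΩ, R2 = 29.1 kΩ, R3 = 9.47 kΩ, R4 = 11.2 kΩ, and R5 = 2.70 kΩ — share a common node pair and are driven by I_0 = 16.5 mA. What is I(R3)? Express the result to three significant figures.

ΣG = 1/5.13 + 1/29.1 + 1/9.47 + 1/11.2 + 1/2.70 = 0.7945.
R3 takes the fraction G_k/ΣG = 0.1056/0.7945 = 0.1329, so I = 16.5 × 0.1329 = 2.193 mA.

I ≈ 2.19 mA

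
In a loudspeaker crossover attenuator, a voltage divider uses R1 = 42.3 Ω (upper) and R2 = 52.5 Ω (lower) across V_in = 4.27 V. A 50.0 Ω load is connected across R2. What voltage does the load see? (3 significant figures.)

The load sits in parallel with R2, giving an effective lower resistance R2' = R2·R_L/(R2+R_L) = 25.61 Ω.
Then V_out = V_in · R2'/(R1 + R2') = 4.27 × 25.61/67.91 = 1.610 V.

V_out ≈ 1.61 V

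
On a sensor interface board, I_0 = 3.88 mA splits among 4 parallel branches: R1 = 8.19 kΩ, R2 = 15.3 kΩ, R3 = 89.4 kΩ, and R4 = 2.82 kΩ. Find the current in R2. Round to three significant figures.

Total conductance ΣG = 1/8.19 + 1/15.3 + 1/89.4 + 1/2.82 = 0.5533 (units of 1/kΩ).
Current divider: I(R2) = I_0 · G_k/ΣG = 3.88 × (0.06536/0.5533) = 3.88 × 0.1181 = 0.4584 mA.

I ≈ 0.458 mA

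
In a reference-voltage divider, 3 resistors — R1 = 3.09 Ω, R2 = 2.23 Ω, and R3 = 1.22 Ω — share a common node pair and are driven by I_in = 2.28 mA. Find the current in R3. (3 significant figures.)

Total conductance ΣG = 1/3.09 + 1/2.23 + 1/1.22 = 1.592 (units of 1/Ω).
Current divider: I(R3) = I_in · G_k/ΣG = 2.28 × (0.8197/1.592) = 2.28 × 0.5150 = 1.174 mA.

I ≈ 1.17 mA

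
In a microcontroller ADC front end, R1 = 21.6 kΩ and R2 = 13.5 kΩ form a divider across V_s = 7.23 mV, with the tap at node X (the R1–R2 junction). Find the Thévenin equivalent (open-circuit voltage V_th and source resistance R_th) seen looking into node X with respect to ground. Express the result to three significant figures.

Open-circuit (no load on X): V_th = V_s · R2/(R1 + R2) = 7.23 × 13.5/(21.60 + 13.5) = 2.781 mV.
Zeroing V_s shorts the top of R1 to ground, so R_th = R1 ‖ R2 = 8.308 kΩ.

V_th ≈ 2.78 mV, R_th ≈ 8.31 kΩ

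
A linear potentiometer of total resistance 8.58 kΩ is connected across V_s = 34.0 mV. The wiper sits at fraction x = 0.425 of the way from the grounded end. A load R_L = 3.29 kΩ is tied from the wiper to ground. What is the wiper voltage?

V_out ≈ 8.83 mV

The pot divides into 4.933 kΩ above the wiper and 3.647 kΩ below.
(x·R_p) ‖ R_L = 1.730 kΩ.
V_out = 34.0 × 1.730/(4.933 + 1.730) = 8.825 mV.
(Unloaded: V_out = x·V_s = 14.4 mV.)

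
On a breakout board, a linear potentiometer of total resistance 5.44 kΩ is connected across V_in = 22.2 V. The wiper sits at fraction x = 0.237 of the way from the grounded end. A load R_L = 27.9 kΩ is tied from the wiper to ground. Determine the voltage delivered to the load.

The pot divides into 4.151 kΩ above the wiper and 1.289 kΩ below.
(x·R_p) ‖ R_L = 1.232 kΩ.
V_out = 22.2 × 1.232/(4.151 + 1.232) = 5.082 V.
(Unloaded: V_out = x·V_in = 5.26 V.)

V_out ≈ 5.08 V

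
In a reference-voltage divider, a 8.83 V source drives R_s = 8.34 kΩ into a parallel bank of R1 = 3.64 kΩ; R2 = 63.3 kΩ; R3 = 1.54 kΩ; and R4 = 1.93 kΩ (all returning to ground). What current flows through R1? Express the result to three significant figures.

I ≈ 0.184 mA

Parallel bank: R_p = 1/(1/3.64 + 1/63.3 + 1/1.54 + 1/1.93) = 0.6859 kΩ.
V_A by voltage divider: V_A = 8.83 × 0.6859/(8.34 + 0.6859) = 0.6710 V.
Branch current I = V_A/R1 = 0.6710/3.64 = 0.1843 mA.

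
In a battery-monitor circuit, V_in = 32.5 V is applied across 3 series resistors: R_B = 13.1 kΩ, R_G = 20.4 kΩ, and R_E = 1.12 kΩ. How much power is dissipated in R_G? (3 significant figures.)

P ≈ 18.0 mW

The common current is I = 32.5/34.62 = 0.9388 mA.
V(R_G) = I·R = 19.15 V; P = V·I = 19.15 × 0.9388 = 17.98 mW.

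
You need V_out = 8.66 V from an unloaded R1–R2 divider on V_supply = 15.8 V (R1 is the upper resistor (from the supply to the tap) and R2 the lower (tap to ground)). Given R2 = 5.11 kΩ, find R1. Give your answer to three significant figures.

R1 ≈ 4.21 kΩ

Required fraction k = V_out/V_supply = 0.5481.
R1 = R2·(1/k − 1) = 5.11 × 0.8245 = 4.213 kΩ.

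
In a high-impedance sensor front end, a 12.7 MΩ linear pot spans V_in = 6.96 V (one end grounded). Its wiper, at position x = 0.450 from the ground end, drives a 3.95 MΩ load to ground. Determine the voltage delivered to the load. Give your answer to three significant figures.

The pot divides into 6.985 MΩ above the wiper and 5.715 MΩ below.
(x·R_p) ‖ R_L = 2.336 MΩ.
Loaded-divider output: V_out = 6.96 × 0.2506 = 1.744 V.

V_out ≈ 1.74 V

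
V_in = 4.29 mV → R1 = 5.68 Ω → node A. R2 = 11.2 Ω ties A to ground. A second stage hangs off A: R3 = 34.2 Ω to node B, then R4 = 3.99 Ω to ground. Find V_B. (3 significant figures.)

Node A sees R2 in parallel with the series input of stage 2, R3 + R4 = 38.19 Ω.
Effective lower resistance at A: R2 ‖ 38.19 = 8.660 Ω.
First divider: V_A = V_in · 8.660/(5.68 + 8.660) = 2.591 mV.
V_B = V_A × 0.1045 = 0.2707 mV.

V_B ≈ 0.271 mV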